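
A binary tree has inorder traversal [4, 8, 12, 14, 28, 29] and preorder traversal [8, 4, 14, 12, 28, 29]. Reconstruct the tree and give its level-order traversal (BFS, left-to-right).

Inorder:  [4, 8, 12, 14, 28, 29]
Preorder: [8, 4, 14, 12, 28, 29]
Algorithm: preorder visits root first, so consume preorder in order;
for each root, split the current inorder slice at that value into
left-subtree inorder and right-subtree inorder, then recurse.
Recursive splits:
  root=8; inorder splits into left=[4], right=[12, 14, 28, 29]
  root=4; inorder splits into left=[], right=[]
  root=14; inorder splits into left=[12], right=[28, 29]
  root=12; inorder splits into left=[], right=[]
  root=28; inorder splits into left=[], right=[29]
  root=29; inorder splits into left=[], right=[]
Reconstructed level-order: [8, 4, 14, 12, 28, 29]


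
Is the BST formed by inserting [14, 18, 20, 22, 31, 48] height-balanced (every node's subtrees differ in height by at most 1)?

Tree (level-order array): [14, None, 18, None, 20, None, 22, None, 31, None, 48]
Definition: a tree is height-balanced if, at every node, |h(left) - h(right)| <= 1 (empty subtree has height -1).
Bottom-up per-node check:
  node 48: h_left=-1, h_right=-1, diff=0 [OK], height=0
  node 31: h_left=-1, h_right=0, diff=1 [OK], height=1
  node 22: h_left=-1, h_right=1, diff=2 [FAIL (|-1-1|=2 > 1)], height=2
  node 20: h_left=-1, h_right=2, diff=3 [FAIL (|-1-2|=3 > 1)], height=3
  node 18: h_left=-1, h_right=3, diff=4 [FAIL (|-1-3|=4 > 1)], height=4
  node 14: h_left=-1, h_right=4, diff=5 [FAIL (|-1-4|=5 > 1)], height=5
Node 22 violates the condition: |-1 - 1| = 2 > 1.
Result: Not balanced


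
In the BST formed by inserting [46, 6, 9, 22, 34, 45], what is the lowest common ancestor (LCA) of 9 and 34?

Tree insertion order: [46, 6, 9, 22, 34, 45]
Tree (level-order array): [46, 6, None, None, 9, None, 22, None, 34, None, 45]
In a BST, the LCA of p=9, q=34 is the first node v on the
root-to-leaf path with p <= v <= q (go left if both < v, right if both > v).
Walk from root:
  at 46: both 9 and 34 < 46, go left
  at 6: both 9 and 34 > 6, go right
  at 9: 9 <= 9 <= 34, this is the LCA
LCA = 9


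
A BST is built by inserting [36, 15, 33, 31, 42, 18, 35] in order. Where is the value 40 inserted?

Starting tree (level order): [36, 15, 42, None, 33, None, None, 31, 35, 18]
Insertion path: 36 -> 42
Result: insert 40 as left child of 42
Final tree (level order): [36, 15, 42, None, 33, 40, None, 31, 35, None, None, 18]


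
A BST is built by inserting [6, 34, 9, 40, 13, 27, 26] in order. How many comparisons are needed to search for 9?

Search path for 9: 6 -> 34 -> 9
Found: True
Comparisons: 3


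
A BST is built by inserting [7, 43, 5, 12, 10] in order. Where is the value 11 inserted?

Starting tree (level order): [7, 5, 43, None, None, 12, None, 10]
Insertion path: 7 -> 43 -> 12 -> 10
Result: insert 11 as right child of 10
Final tree (level order): [7, 5, 43, None, None, 12, None, 10, None, None, 11]


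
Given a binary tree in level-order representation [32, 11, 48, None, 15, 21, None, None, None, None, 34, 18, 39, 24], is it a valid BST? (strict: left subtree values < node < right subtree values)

Level-order array: [32, 11, 48, None, 15, 21, None, None, None, None, 34, 18, 39, 24]
Validate using subtree bounds (lo, hi): at each node, require lo < value < hi,
then recurse left with hi=value and right with lo=value.
Preorder trace (stopping at first violation):
  at node 32 with bounds (-inf, +inf): OK
  at node 11 with bounds (-inf, 32): OK
  at node 15 with bounds (11, 32): OK
  at node 48 with bounds (32, +inf): OK
  at node 21 with bounds (32, 48): VIOLATION
Node 21 violates its bound: not (32 < 21 < 48).
Result: Not a valid BST


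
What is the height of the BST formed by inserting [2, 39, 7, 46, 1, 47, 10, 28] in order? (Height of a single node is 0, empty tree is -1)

Insertion order: [2, 39, 7, 46, 1, 47, 10, 28]
Tree (level-order array): [2, 1, 39, None, None, 7, 46, None, 10, None, 47, None, 28]
Compute height bottom-up (empty subtree = -1):
  height(1) = 1 + max(-1, -1) = 0
  height(28) = 1 + max(-1, -1) = 0
  height(10) = 1 + max(-1, 0) = 1
  height(7) = 1 + max(-1, 1) = 2
  height(47) = 1 + max(-1, -1) = 0
  height(46) = 1 + max(-1, 0) = 1
  height(39) = 1 + max(2, 1) = 3
  height(2) = 1 + max(0, 3) = 4
Height = 4


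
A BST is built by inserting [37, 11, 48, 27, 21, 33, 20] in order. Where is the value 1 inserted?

Starting tree (level order): [37, 11, 48, None, 27, None, None, 21, 33, 20]
Insertion path: 37 -> 11
Result: insert 1 as left child of 11
Final tree (level order): [37, 11, 48, 1, 27, None, None, None, None, 21, 33, 20]


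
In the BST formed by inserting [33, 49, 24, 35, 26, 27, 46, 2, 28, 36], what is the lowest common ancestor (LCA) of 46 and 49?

Tree insertion order: [33, 49, 24, 35, 26, 27, 46, 2, 28, 36]
Tree (level-order array): [33, 24, 49, 2, 26, 35, None, None, None, None, 27, None, 46, None, 28, 36]
In a BST, the LCA of p=46, q=49 is the first node v on the
root-to-leaf path with p <= v <= q (go left if both < v, right if both > v).
Walk from root:
  at 33: both 46 and 49 > 33, go right
  at 49: 46 <= 49 <= 49, this is the LCA
LCA = 49


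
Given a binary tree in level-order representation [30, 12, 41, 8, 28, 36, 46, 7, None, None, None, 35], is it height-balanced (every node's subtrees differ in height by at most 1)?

Tree (level-order array): [30, 12, 41, 8, 28, 36, 46, 7, None, None, None, 35]
Definition: a tree is height-balanced if, at every node, |h(left) - h(right)| <= 1 (empty subtree has height -1).
Bottom-up per-node check:
  node 7: h_left=-1, h_right=-1, diff=0 [OK], height=0
  node 8: h_left=0, h_right=-1, diff=1 [OK], height=1
  node 28: h_left=-1, h_right=-1, diff=0 [OK], height=0
  node 12: h_left=1, h_right=0, diff=1 [OK], height=2
  node 35: h_left=-1, h_right=-1, diff=0 [OK], height=0
  node 36: h_left=0, h_right=-1, diff=1 [OK], height=1
  node 46: h_left=-1, h_right=-1, diff=0 [OK], height=0
  node 41: h_left=1, h_right=0, diff=1 [OK], height=2
  node 30: h_left=2, h_right=2, diff=0 [OK], height=3
All nodes satisfy the balance condition.
Result: Balanced


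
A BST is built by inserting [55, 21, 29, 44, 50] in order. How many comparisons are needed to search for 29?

Search path for 29: 55 -> 21 -> 29
Found: True
Comparisons: 3


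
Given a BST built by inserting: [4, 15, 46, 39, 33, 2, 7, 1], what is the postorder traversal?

Tree insertion order: [4, 15, 46, 39, 33, 2, 7, 1]
Tree (level-order array): [4, 2, 15, 1, None, 7, 46, None, None, None, None, 39, None, 33]
Postorder traversal: [1, 2, 7, 33, 39, 46, 15, 4]


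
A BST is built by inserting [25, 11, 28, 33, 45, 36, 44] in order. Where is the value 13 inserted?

Starting tree (level order): [25, 11, 28, None, None, None, 33, None, 45, 36, None, None, 44]
Insertion path: 25 -> 11
Result: insert 13 as right child of 11
Final tree (level order): [25, 11, 28, None, 13, None, 33, None, None, None, 45, 36, None, None, 44]


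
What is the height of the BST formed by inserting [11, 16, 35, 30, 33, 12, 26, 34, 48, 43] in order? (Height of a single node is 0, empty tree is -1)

Insertion order: [11, 16, 35, 30, 33, 12, 26, 34, 48, 43]
Tree (level-order array): [11, None, 16, 12, 35, None, None, 30, 48, 26, 33, 43, None, None, None, None, 34]
Compute height bottom-up (empty subtree = -1):
  height(12) = 1 + max(-1, -1) = 0
  height(26) = 1 + max(-1, -1) = 0
  height(34) = 1 + max(-1, -1) = 0
  height(33) = 1 + max(-1, 0) = 1
  height(30) = 1 + max(0, 1) = 2
  height(43) = 1 + max(-1, -1) = 0
  height(48) = 1 + max(0, -1) = 1
  height(35) = 1 + max(2, 1) = 3
  height(16) = 1 + max(0, 3) = 4
  height(11) = 1 + max(-1, 4) = 5
Height = 5


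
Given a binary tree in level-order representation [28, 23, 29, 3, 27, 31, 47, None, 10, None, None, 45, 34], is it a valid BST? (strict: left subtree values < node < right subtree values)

Level-order array: [28, 23, 29, 3, 27, 31, 47, None, 10, None, None, 45, 34]
Validate using subtree bounds (lo, hi): at each node, require lo < value < hi,
then recurse left with hi=value and right with lo=value.
Preorder trace (stopping at first violation):
  at node 28 with bounds (-inf, +inf): OK
  at node 23 with bounds (-inf, 28): OK
  at node 3 with bounds (-inf, 23): OK
  at node 10 with bounds (3, 23): OK
  at node 27 with bounds (23, 28): OK
  at node 29 with bounds (28, +inf): OK
  at node 31 with bounds (28, 29): VIOLATION
Node 31 violates its bound: not (28 < 31 < 29).
Result: Not a valid BST


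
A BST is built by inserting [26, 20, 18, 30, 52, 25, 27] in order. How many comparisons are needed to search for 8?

Search path for 8: 26 -> 20 -> 18
Found: False
Comparisons: 3


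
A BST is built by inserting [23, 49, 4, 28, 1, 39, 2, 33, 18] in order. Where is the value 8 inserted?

Starting tree (level order): [23, 4, 49, 1, 18, 28, None, None, 2, None, None, None, 39, None, None, 33]
Insertion path: 23 -> 4 -> 18
Result: insert 8 as left child of 18
Final tree (level order): [23, 4, 49, 1, 18, 28, None, None, 2, 8, None, None, 39, None, None, None, None, 33]


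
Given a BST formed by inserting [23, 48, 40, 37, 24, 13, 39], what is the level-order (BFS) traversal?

Tree insertion order: [23, 48, 40, 37, 24, 13, 39]
Tree (level-order array): [23, 13, 48, None, None, 40, None, 37, None, 24, 39]
BFS from the root, enqueuing left then right child of each popped node:
  queue [23] -> pop 23, enqueue [13, 48], visited so far: [23]
  queue [13, 48] -> pop 13, enqueue [none], visited so far: [23, 13]
  queue [48] -> pop 48, enqueue [40], visited so far: [23, 13, 48]
  queue [40] -> pop 40, enqueue [37], visited so far: [23, 13, 48, 40]
  queue [37] -> pop 37, enqueue [24, 39], visited so far: [23, 13, 48, 40, 37]
  queue [24, 39] -> pop 24, enqueue [none], visited so far: [23, 13, 48, 40, 37, 24]
  queue [39] -> pop 39, enqueue [none], visited so far: [23, 13, 48, 40, 37, 24, 39]
Result: [23, 13, 48, 40, 37, 24, 39]


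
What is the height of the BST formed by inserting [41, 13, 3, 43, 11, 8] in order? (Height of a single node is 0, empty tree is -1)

Insertion order: [41, 13, 3, 43, 11, 8]
Tree (level-order array): [41, 13, 43, 3, None, None, None, None, 11, 8]
Compute height bottom-up (empty subtree = -1):
  height(8) = 1 + max(-1, -1) = 0
  height(11) = 1 + max(0, -1) = 1
  height(3) = 1 + max(-1, 1) = 2
  height(13) = 1 + max(2, -1) = 3
  height(43) = 1 + max(-1, -1) = 0
  height(41) = 1 + max(3, 0) = 4
Height = 4


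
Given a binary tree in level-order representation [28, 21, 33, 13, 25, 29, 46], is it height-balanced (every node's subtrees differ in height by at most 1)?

Tree (level-order array): [28, 21, 33, 13, 25, 29, 46]
Definition: a tree is height-balanced if, at every node, |h(left) - h(right)| <= 1 (empty subtree has height -1).
Bottom-up per-node check:
  node 13: h_left=-1, h_right=-1, diff=0 [OK], height=0
  node 25: h_left=-1, h_right=-1, diff=0 [OK], height=0
  node 21: h_left=0, h_right=0, diff=0 [OK], height=1
  node 29: h_left=-1, h_right=-1, diff=0 [OK], height=0
  node 46: h_left=-1, h_right=-1, diff=0 [OK], height=0
  node 33: h_left=0, h_right=0, diff=0 [OK], height=1
  node 28: h_left=1, h_right=1, diff=0 [OK], height=2
All nodes satisfy the balance condition.
Result: Balanced


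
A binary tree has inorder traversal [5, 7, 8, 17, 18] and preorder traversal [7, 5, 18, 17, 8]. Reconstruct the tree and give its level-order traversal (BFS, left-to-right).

Inorder:  [5, 7, 8, 17, 18]
Preorder: [7, 5, 18, 17, 8]
Algorithm: preorder visits root first, so consume preorder in order;
for each root, split the current inorder slice at that value into
left-subtree inorder and right-subtree inorder, then recurse.
Recursive splits:
  root=7; inorder splits into left=[5], right=[8, 17, 18]
  root=5; inorder splits into left=[], right=[]
  root=18; inorder splits into left=[8, 17], right=[]
  root=17; inorder splits into left=[8], right=[]
  root=8; inorder splits into left=[], right=[]
Reconstructed level-order: [7, 5, 18, 17, 8]


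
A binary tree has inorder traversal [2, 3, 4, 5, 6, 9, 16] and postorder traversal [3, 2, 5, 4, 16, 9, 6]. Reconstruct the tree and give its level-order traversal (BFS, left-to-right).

Inorder:   [2, 3, 4, 5, 6, 9, 16]
Postorder: [3, 2, 5, 4, 16, 9, 6]
Algorithm: postorder visits root last, so walk postorder right-to-left;
each value is the root of the current inorder slice — split it at that
value, recurse on the right subtree first, then the left.
Recursive splits:
  root=6; inorder splits into left=[2, 3, 4, 5], right=[9, 16]
  root=9; inorder splits into left=[], right=[16]
  root=16; inorder splits into left=[], right=[]
  root=4; inorder splits into left=[2, 3], right=[5]
  root=5; inorder splits into left=[], right=[]
  root=2; inorder splits into left=[], right=[3]
  root=3; inorder splits into left=[], right=[]
Reconstructed level-order: [6, 4, 9, 2, 5, 16, 3]


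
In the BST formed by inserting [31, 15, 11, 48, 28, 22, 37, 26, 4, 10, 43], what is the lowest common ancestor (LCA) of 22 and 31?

Tree insertion order: [31, 15, 11, 48, 28, 22, 37, 26, 4, 10, 43]
Tree (level-order array): [31, 15, 48, 11, 28, 37, None, 4, None, 22, None, None, 43, None, 10, None, 26]
In a BST, the LCA of p=22, q=31 is the first node v on the
root-to-leaf path with p <= v <= q (go left if both < v, right if both > v).
Walk from root:
  at 31: 22 <= 31 <= 31, this is the LCA
LCA = 31


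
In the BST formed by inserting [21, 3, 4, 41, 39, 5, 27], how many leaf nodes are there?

Tree built from: [21, 3, 4, 41, 39, 5, 27]
Tree (level-order array): [21, 3, 41, None, 4, 39, None, None, 5, 27]
Rule: A leaf has 0 children.
Per-node child counts:
  node 21: 2 child(ren)
  node 3: 1 child(ren)
  node 4: 1 child(ren)
  node 5: 0 child(ren)
  node 41: 1 child(ren)
  node 39: 1 child(ren)
  node 27: 0 child(ren)
Matching nodes: [5, 27]
Count of leaf nodes: 2


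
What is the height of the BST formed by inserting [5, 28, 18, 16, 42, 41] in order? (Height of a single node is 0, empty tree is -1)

Insertion order: [5, 28, 18, 16, 42, 41]
Tree (level-order array): [5, None, 28, 18, 42, 16, None, 41]
Compute height bottom-up (empty subtree = -1):
  height(16) = 1 + max(-1, -1) = 0
  height(18) = 1 + max(0, -1) = 1
  height(41) = 1 + max(-1, -1) = 0
  height(42) = 1 + max(0, -1) = 1
  height(28) = 1 + max(1, 1) = 2
  height(5) = 1 + max(-1, 2) = 3
Height = 3


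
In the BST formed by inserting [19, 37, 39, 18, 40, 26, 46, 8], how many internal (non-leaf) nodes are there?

Tree built from: [19, 37, 39, 18, 40, 26, 46, 8]
Tree (level-order array): [19, 18, 37, 8, None, 26, 39, None, None, None, None, None, 40, None, 46]
Rule: An internal node has at least one child.
Per-node child counts:
  node 19: 2 child(ren)
  node 18: 1 child(ren)
  node 8: 0 child(ren)
  node 37: 2 child(ren)
  node 26: 0 child(ren)
  node 39: 1 child(ren)
  node 40: 1 child(ren)
  node 46: 0 child(ren)
Matching nodes: [19, 18, 37, 39, 40]
Count of internal (non-leaf) nodes: 5


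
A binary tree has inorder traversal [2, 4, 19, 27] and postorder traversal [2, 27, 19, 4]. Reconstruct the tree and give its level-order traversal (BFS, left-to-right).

Inorder:   [2, 4, 19, 27]
Postorder: [2, 27, 19, 4]
Algorithm: postorder visits root last, so walk postorder right-to-left;
each value is the root of the current inorder slice — split it at that
value, recurse on the right subtree first, then the left.
Recursive splits:
  root=4; inorder splits into left=[2], right=[19, 27]
  root=19; inorder splits into left=[], right=[27]
  root=27; inorder splits into left=[], right=[]
  root=2; inorder splits into left=[], right=[]
Reconstructed level-order: [4, 2, 19, 27]


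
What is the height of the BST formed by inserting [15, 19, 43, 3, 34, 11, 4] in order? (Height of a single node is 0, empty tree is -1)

Insertion order: [15, 19, 43, 3, 34, 11, 4]
Tree (level-order array): [15, 3, 19, None, 11, None, 43, 4, None, 34]
Compute height bottom-up (empty subtree = -1):
  height(4) = 1 + max(-1, -1) = 0
  height(11) = 1 + max(0, -1) = 1
  height(3) = 1 + max(-1, 1) = 2
  height(34) = 1 + max(-1, -1) = 0
  height(43) = 1 + max(0, -1) = 1
  height(19) = 1 + max(-1, 1) = 2
  height(15) = 1 + max(2, 2) = 3
Height = 3


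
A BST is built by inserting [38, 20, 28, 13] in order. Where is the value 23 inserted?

Starting tree (level order): [38, 20, None, 13, 28]
Insertion path: 38 -> 20 -> 28
Result: insert 23 as left child of 28
Final tree (level order): [38, 20, None, 13, 28, None, None, 23]


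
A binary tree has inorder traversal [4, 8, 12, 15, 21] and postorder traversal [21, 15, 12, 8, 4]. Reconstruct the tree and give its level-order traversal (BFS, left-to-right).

Inorder:   [4, 8, 12, 15, 21]
Postorder: [21, 15, 12, 8, 4]
Algorithm: postorder visits root last, so walk postorder right-to-left;
each value is the root of the current inorder slice — split it at that
value, recurse on the right subtree first, then the left.
Recursive splits:
  root=4; inorder splits into left=[], right=[8, 12, 15, 21]
  root=8; inorder splits into left=[], right=[12, 15, 21]
  root=12; inorder splits into left=[], right=[15, 21]
  root=15; inorder splits into left=[], right=[21]
  root=21; inorder splits into left=[], right=[]
Reconstructed level-order: [4, 8, 12, 15, 21]


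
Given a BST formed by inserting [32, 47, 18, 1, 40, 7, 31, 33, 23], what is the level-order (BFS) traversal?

Tree insertion order: [32, 47, 18, 1, 40, 7, 31, 33, 23]
Tree (level-order array): [32, 18, 47, 1, 31, 40, None, None, 7, 23, None, 33]
BFS from the root, enqueuing left then right child of each popped node:
  queue [32] -> pop 32, enqueue [18, 47], visited so far: [32]
  queue [18, 47] -> pop 18, enqueue [1, 31], visited so far: [32, 18]
  queue [47, 1, 31] -> pop 47, enqueue [40], visited so far: [32, 18, 47]
  queue [1, 31, 40] -> pop 1, enqueue [7], visited so far: [32, 18, 47, 1]
  queue [31, 40, 7] -> pop 31, enqueue [23], visited so far: [32, 18, 47, 1, 31]
  queue [40, 7, 23] -> pop 40, enqueue [33], visited so far: [32, 18, 47, 1, 31, 40]
  queue [7, 23, 33] -> pop 7, enqueue [none], visited so far: [32, 18, 47, 1, 31, 40, 7]
  queue [23, 33] -> pop 23, enqueue [none], visited so far: [32, 18, 47, 1, 31, 40, 7, 23]
  queue [33] -> pop 33, enqueue [none], visited so far: [32, 18, 47, 1, 31, 40, 7, 23, 33]
Result: [32, 18, 47, 1, 31, 40, 7, 23, 33]


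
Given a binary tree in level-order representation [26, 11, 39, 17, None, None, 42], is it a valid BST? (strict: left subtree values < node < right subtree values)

Level-order array: [26, 11, 39, 17, None, None, 42]
Validate using subtree bounds (lo, hi): at each node, require lo < value < hi,
then recurse left with hi=value and right with lo=value.
Preorder trace (stopping at first violation):
  at node 26 with bounds (-inf, +inf): OK
  at node 11 with bounds (-inf, 26): OK
  at node 17 with bounds (-inf, 11): VIOLATION
Node 17 violates its bound: not (-inf < 17 < 11).
Result: Not a valid BST


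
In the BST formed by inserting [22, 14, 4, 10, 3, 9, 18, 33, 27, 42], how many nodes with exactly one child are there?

Tree built from: [22, 14, 4, 10, 3, 9, 18, 33, 27, 42]
Tree (level-order array): [22, 14, 33, 4, 18, 27, 42, 3, 10, None, None, None, None, None, None, None, None, 9]
Rule: These are nodes with exactly 1 non-null child.
Per-node child counts:
  node 22: 2 child(ren)
  node 14: 2 child(ren)
  node 4: 2 child(ren)
  node 3: 0 child(ren)
  node 10: 1 child(ren)
  node 9: 0 child(ren)
  node 18: 0 child(ren)
  node 33: 2 child(ren)
  node 27: 0 child(ren)
  node 42: 0 child(ren)
Matching nodes: [10]
Count of nodes with exactly one child: 1


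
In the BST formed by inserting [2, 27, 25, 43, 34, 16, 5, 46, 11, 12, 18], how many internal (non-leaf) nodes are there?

Tree built from: [2, 27, 25, 43, 34, 16, 5, 46, 11, 12, 18]
Tree (level-order array): [2, None, 27, 25, 43, 16, None, 34, 46, 5, 18, None, None, None, None, None, 11, None, None, None, 12]
Rule: An internal node has at least one child.
Per-node child counts:
  node 2: 1 child(ren)
  node 27: 2 child(ren)
  node 25: 1 child(ren)
  node 16: 2 child(ren)
  node 5: 1 child(ren)
  node 11: 1 child(ren)
  node 12: 0 child(ren)
  node 18: 0 child(ren)
  node 43: 2 child(ren)
  node 34: 0 child(ren)
  node 46: 0 child(ren)
Matching nodes: [2, 27, 25, 16, 5, 11, 43]
Count of internal (non-leaf) nodes: 7


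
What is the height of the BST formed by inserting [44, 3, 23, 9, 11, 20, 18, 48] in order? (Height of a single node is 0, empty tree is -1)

Insertion order: [44, 3, 23, 9, 11, 20, 18, 48]
Tree (level-order array): [44, 3, 48, None, 23, None, None, 9, None, None, 11, None, 20, 18]
Compute height bottom-up (empty subtree = -1):
  height(18) = 1 + max(-1, -1) = 0
  height(20) = 1 + max(0, -1) = 1
  height(11) = 1 + max(-1, 1) = 2
  height(9) = 1 + max(-1, 2) = 3
  height(23) = 1 + max(3, -1) = 4
  height(3) = 1 + max(-1, 4) = 5
  height(48) = 1 + max(-1, -1) = 0
  height(44) = 1 + max(5, 0) = 6
Height = 6


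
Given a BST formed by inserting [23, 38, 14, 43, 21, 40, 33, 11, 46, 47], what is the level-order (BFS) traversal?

Tree insertion order: [23, 38, 14, 43, 21, 40, 33, 11, 46, 47]
Tree (level-order array): [23, 14, 38, 11, 21, 33, 43, None, None, None, None, None, None, 40, 46, None, None, None, 47]
BFS from the root, enqueuing left then right child of each popped node:
  queue [23] -> pop 23, enqueue [14, 38], visited so far: [23]
  queue [14, 38] -> pop 14, enqueue [11, 21], visited so far: [23, 14]
  queue [38, 11, 21] -> pop 38, enqueue [33, 43], visited so far: [23, 14, 38]
  queue [11, 21, 33, 43] -> pop 11, enqueue [none], visited so far: [23, 14, 38, 11]
  queue [21, 33, 43] -> pop 21, enqueue [none], visited so far: [23, 14, 38, 11, 21]
  queue [33, 43] -> pop 33, enqueue [none], visited so far: [23, 14, 38, 11, 21, 33]
  queue [43] -> pop 43, enqueue [40, 46], visited so far: [23, 14, 38, 11, 21, 33, 43]
  queue [40, 46] -> pop 40, enqueue [none], visited so far: [23, 14, 38, 11, 21, 33, 43, 40]
  queue [46] -> pop 46, enqueue [47], visited so far: [23, 14, 38, 11, 21, 33, 43, 40, 46]
  queue [47] -> pop 47, enqueue [none], visited so far: [23, 14, 38, 11, 21, 33, 43, 40, 46, 47]
Result: [23, 14, 38, 11, 21, 33, 43, 40, 46, 47]


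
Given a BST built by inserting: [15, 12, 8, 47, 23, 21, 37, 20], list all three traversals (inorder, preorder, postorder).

Tree insertion order: [15, 12, 8, 47, 23, 21, 37, 20]
Tree (level-order array): [15, 12, 47, 8, None, 23, None, None, None, 21, 37, 20]
Inorder (L, root, R): [8, 12, 15, 20, 21, 23, 37, 47]
Preorder (root, L, R): [15, 12, 8, 47, 23, 21, 20, 37]
Postorder (L, R, root): [8, 12, 20, 21, 37, 23, 47, 15]


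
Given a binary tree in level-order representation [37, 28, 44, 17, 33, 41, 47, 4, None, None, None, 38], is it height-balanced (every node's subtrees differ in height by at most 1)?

Tree (level-order array): [37, 28, 44, 17, 33, 41, 47, 4, None, None, None, 38]
Definition: a tree is height-balanced if, at every node, |h(left) - h(right)| <= 1 (empty subtree has height -1).
Bottom-up per-node check:
  node 4: h_left=-1, h_right=-1, diff=0 [OK], height=0
  node 17: h_left=0, h_right=-1, diff=1 [OK], height=1
  node 33: h_left=-1, h_right=-1, diff=0 [OK], height=0
  node 28: h_left=1, h_right=0, diff=1 [OK], height=2
  node 38: h_left=-1, h_right=-1, diff=0 [OK], height=0
  node 41: h_left=0, h_right=-1, diff=1 [OK], height=1
  node 47: h_left=-1, h_right=-1, diff=0 [OK], height=0
  node 44: h_left=1, h_right=0, diff=1 [OK], height=2
  node 37: h_left=2, h_right=2, diff=0 [OK], height=3
All nodes satisfy the balance condition.
Result: Balanced


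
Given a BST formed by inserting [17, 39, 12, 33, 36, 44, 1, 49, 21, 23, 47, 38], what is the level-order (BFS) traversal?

Tree insertion order: [17, 39, 12, 33, 36, 44, 1, 49, 21, 23, 47, 38]
Tree (level-order array): [17, 12, 39, 1, None, 33, 44, None, None, 21, 36, None, 49, None, 23, None, 38, 47]
BFS from the root, enqueuing left then right child of each popped node:
  queue [17] -> pop 17, enqueue [12, 39], visited so far: [17]
  queue [12, 39] -> pop 12, enqueue [1], visited so far: [17, 12]
  queue [39, 1] -> pop 39, enqueue [33, 44], visited so far: [17, 12, 39]
  queue [1, 33, 44] -> pop 1, enqueue [none], visited so far: [17, 12, 39, 1]
  queue [33, 44] -> pop 33, enqueue [21, 36], visited so far: [17, 12, 39, 1, 33]
  queue [44, 21, 36] -> pop 44, enqueue [49], visited so far: [17, 12, 39, 1, 33, 44]
  queue [21, 36, 49] -> pop 21, enqueue [23], visited so far: [17, 12, 39, 1, 33, 44, 21]
  queue [36, 49, 23] -> pop 36, enqueue [38], visited so far: [17, 12, 39, 1, 33, 44, 21, 36]
  queue [49, 23, 38] -> pop 49, enqueue [47], visited so far: [17, 12, 39, 1, 33, 44, 21, 36, 49]
  queue [23, 38, 47] -> pop 23, enqueue [none], visited so far: [17, 12, 39, 1, 33, 44, 21, 36, 49, 23]
  queue [38, 47] -> pop 38, enqueue [none], visited so far: [17, 12, 39, 1, 33, 44, 21, 36, 49, 23, 38]
  queue [47] -> pop 47, enqueue [none], visited so far: [17, 12, 39, 1, 33, 44, 21, 36, 49, 23, 38, 47]
Result: [17, 12, 39, 1, 33, 44, 21, 36, 49, 23, 38, 47]


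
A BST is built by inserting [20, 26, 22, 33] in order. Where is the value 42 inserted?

Starting tree (level order): [20, None, 26, 22, 33]
Insertion path: 20 -> 26 -> 33
Result: insert 42 as right child of 33
Final tree (level order): [20, None, 26, 22, 33, None, None, None, 42]


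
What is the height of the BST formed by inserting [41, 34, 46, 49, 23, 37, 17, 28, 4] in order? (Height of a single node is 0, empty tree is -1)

Insertion order: [41, 34, 46, 49, 23, 37, 17, 28, 4]
Tree (level-order array): [41, 34, 46, 23, 37, None, 49, 17, 28, None, None, None, None, 4]
Compute height bottom-up (empty subtree = -1):
  height(4) = 1 + max(-1, -1) = 0
  height(17) = 1 + max(0, -1) = 1
  height(28) = 1 + max(-1, -1) = 0
  height(23) = 1 + max(1, 0) = 2
  height(37) = 1 + max(-1, -1) = 0
  height(34) = 1 + max(2, 0) = 3
  height(49) = 1 + max(-1, -1) = 0
  height(46) = 1 + max(-1, 0) = 1
  height(41) = 1 + max(3, 1) = 4
Height = 4


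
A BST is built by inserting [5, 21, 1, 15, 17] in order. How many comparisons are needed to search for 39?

Search path for 39: 5 -> 21
Found: False
Comparisons: 2


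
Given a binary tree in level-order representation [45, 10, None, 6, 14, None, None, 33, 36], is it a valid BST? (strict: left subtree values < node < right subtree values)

Level-order array: [45, 10, None, 6, 14, None, None, 33, 36]
Validate using subtree bounds (lo, hi): at each node, require lo < value < hi,
then recurse left with hi=value and right with lo=value.
Preorder trace (stopping at first violation):
  at node 45 with bounds (-inf, +inf): OK
  at node 10 with bounds (-inf, 45): OK
  at node 6 with bounds (-inf, 10): OK
  at node 14 with bounds (10, 45): OK
  at node 33 with bounds (10, 14): VIOLATION
Node 33 violates its bound: not (10 < 33 < 14).
Result: Not a valid BST


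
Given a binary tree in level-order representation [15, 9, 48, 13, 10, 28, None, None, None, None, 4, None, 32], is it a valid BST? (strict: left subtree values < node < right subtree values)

Level-order array: [15, 9, 48, 13, 10, 28, None, None, None, None, 4, None, 32]
Validate using subtree bounds (lo, hi): at each node, require lo < value < hi,
then recurse left with hi=value and right with lo=value.
Preorder trace (stopping at first violation):
  at node 15 with bounds (-inf, +inf): OK
  at node 9 with bounds (-inf, 15): OK
  at node 13 with bounds (-inf, 9): VIOLATION
Node 13 violates its bound: not (-inf < 13 < 9).
Result: Not a valid BST


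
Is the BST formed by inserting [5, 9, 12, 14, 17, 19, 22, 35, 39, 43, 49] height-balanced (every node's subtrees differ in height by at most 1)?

Tree (level-order array): [5, None, 9, None, 12, None, 14, None, 17, None, 19, None, 22, None, 35, None, 39, None, 43, None, 49]
Definition: a tree is height-balanced if, at every node, |h(left) - h(right)| <= 1 (empty subtree has height -1).
Bottom-up per-node check:
  node 49: h_left=-1, h_right=-1, diff=0 [OK], height=0
  node 43: h_left=-1, h_right=0, diff=1 [OK], height=1
  node 39: h_left=-1, h_right=1, diff=2 [FAIL (|-1-1|=2 > 1)], height=2
  node 35: h_left=-1, h_right=2, diff=3 [FAIL (|-1-2|=3 > 1)], height=3
  node 22: h_left=-1, h_right=3, diff=4 [FAIL (|-1-3|=4 > 1)], height=4
  node 19: h_left=-1, h_right=4, diff=5 [FAIL (|-1-4|=5 > 1)], height=5
  node 17: h_left=-1, h_right=5, diff=6 [FAIL (|-1-5|=6 > 1)], height=6
  node 14: h_left=-1, h_right=6, diff=7 [FAIL (|-1-6|=7 > 1)], height=7
  node 12: h_left=-1, h_right=7, diff=8 [FAIL (|-1-7|=8 > 1)], height=8
  node 9: h_left=-1, h_right=8, diff=9 [FAIL (|-1-8|=9 > 1)], height=9
  node 5: h_left=-1, h_right=9, diff=10 [FAIL (|-1-9|=10 > 1)], height=10
Node 39 violates the condition: |-1 - 1| = 2 > 1.
Result: Not balanced


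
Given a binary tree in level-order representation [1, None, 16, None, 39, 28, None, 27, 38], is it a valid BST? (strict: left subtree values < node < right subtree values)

Level-order array: [1, None, 16, None, 39, 28, None, 27, 38]
Validate using subtree bounds (lo, hi): at each node, require lo < value < hi,
then recurse left with hi=value and right with lo=value.
Preorder trace (stopping at first violation):
  at node 1 with bounds (-inf, +inf): OK
  at node 16 with bounds (1, +inf): OK
  at node 39 with bounds (16, +inf): OK
  at node 28 with bounds (16, 39): OK
  at node 27 with bounds (16, 28): OK
  at node 38 with bounds (28, 39): OK
No violation found at any node.
Result: Valid BST


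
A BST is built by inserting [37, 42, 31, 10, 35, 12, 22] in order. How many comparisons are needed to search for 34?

Search path for 34: 37 -> 31 -> 35
Found: False
Comparisons: 3


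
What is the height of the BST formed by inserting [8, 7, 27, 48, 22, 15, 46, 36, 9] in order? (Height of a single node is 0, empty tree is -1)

Insertion order: [8, 7, 27, 48, 22, 15, 46, 36, 9]
Tree (level-order array): [8, 7, 27, None, None, 22, 48, 15, None, 46, None, 9, None, 36]
Compute height bottom-up (empty subtree = -1):
  height(7) = 1 + max(-1, -1) = 0
  height(9) = 1 + max(-1, -1) = 0
  height(15) = 1 + max(0, -1) = 1
  height(22) = 1 + max(1, -1) = 2
  height(36) = 1 + max(-1, -1) = 0
  height(46) = 1 + max(0, -1) = 1
  height(48) = 1 + max(1, -1) = 2
  height(27) = 1 + max(2, 2) = 3
  height(8) = 1 + max(0, 3) = 4
Height = 4


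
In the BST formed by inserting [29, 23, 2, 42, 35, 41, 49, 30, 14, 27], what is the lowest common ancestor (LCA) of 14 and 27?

Tree insertion order: [29, 23, 2, 42, 35, 41, 49, 30, 14, 27]
Tree (level-order array): [29, 23, 42, 2, 27, 35, 49, None, 14, None, None, 30, 41]
In a BST, the LCA of p=14, q=27 is the first node v on the
root-to-leaf path with p <= v <= q (go left if both < v, right if both > v).
Walk from root:
  at 29: both 14 and 27 < 29, go left
  at 23: 14 <= 23 <= 27, this is the LCA
LCA = 23


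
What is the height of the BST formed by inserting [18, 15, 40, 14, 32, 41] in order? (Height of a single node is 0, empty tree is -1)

Insertion order: [18, 15, 40, 14, 32, 41]
Tree (level-order array): [18, 15, 40, 14, None, 32, 41]
Compute height bottom-up (empty subtree = -1):
  height(14) = 1 + max(-1, -1) = 0
  height(15) = 1 + max(0, -1) = 1
  height(32) = 1 + max(-1, -1) = 0
  height(41) = 1 + max(-1, -1) = 0
  height(40) = 1 + max(0, 0) = 1
  height(18) = 1 + max(1, 1) = 2
Height = 2


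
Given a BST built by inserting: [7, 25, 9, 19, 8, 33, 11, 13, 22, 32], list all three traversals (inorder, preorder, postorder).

Tree insertion order: [7, 25, 9, 19, 8, 33, 11, 13, 22, 32]
Tree (level-order array): [7, None, 25, 9, 33, 8, 19, 32, None, None, None, 11, 22, None, None, None, 13]
Inorder (L, root, R): [7, 8, 9, 11, 13, 19, 22, 25, 32, 33]
Preorder (root, L, R): [7, 25, 9, 8, 19, 11, 13, 22, 33, 32]
Postorder (L, R, root): [8, 13, 11, 22, 19, 9, 32, 33, 25, 7]


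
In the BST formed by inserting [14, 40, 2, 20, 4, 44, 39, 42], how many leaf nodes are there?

Tree built from: [14, 40, 2, 20, 4, 44, 39, 42]
Tree (level-order array): [14, 2, 40, None, 4, 20, 44, None, None, None, 39, 42]
Rule: A leaf has 0 children.
Per-node child counts:
  node 14: 2 child(ren)
  node 2: 1 child(ren)
  node 4: 0 child(ren)
  node 40: 2 child(ren)
  node 20: 1 child(ren)
  node 39: 0 child(ren)
  node 44: 1 child(ren)
  node 42: 0 child(ren)
Matching nodes: [4, 39, 42]
Count of leaf nodes: 3


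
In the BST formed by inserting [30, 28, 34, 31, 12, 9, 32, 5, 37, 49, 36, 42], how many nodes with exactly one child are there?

Tree built from: [30, 28, 34, 31, 12, 9, 32, 5, 37, 49, 36, 42]
Tree (level-order array): [30, 28, 34, 12, None, 31, 37, 9, None, None, 32, 36, 49, 5, None, None, None, None, None, 42]
Rule: These are nodes with exactly 1 non-null child.
Per-node child counts:
  node 30: 2 child(ren)
  node 28: 1 child(ren)
  node 12: 1 child(ren)
  node 9: 1 child(ren)
  node 5: 0 child(ren)
  node 34: 2 child(ren)
  node 31: 1 child(ren)
  node 32: 0 child(ren)
  node 37: 2 child(ren)
  node 36: 0 child(ren)
  node 49: 1 child(ren)
  node 42: 0 child(ren)
Matching nodes: [28, 12, 9, 31, 49]
Count of nodes with exactly one child: 5


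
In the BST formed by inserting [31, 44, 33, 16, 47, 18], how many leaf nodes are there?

Tree built from: [31, 44, 33, 16, 47, 18]
Tree (level-order array): [31, 16, 44, None, 18, 33, 47]
Rule: A leaf has 0 children.
Per-node child counts:
  node 31: 2 child(ren)
  node 16: 1 child(ren)
  node 18: 0 child(ren)
  node 44: 2 child(ren)
  node 33: 0 child(ren)
  node 47: 0 child(ren)
Matching nodes: [18, 33, 47]
Count of leaf nodes: 3


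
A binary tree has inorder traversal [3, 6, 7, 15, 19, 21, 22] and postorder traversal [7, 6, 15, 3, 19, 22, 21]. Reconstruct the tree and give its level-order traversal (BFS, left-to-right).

Inorder:   [3, 6, 7, 15, 19, 21, 22]
Postorder: [7, 6, 15, 3, 19, 22, 21]
Algorithm: postorder visits root last, so walk postorder right-to-left;
each value is the root of the current inorder slice — split it at that
value, recurse on the right subtree first, then the left.
Recursive splits:
  root=21; inorder splits into left=[3, 6, 7, 15, 19], right=[22]
  root=22; inorder splits into left=[], right=[]
  root=19; inorder splits into left=[3, 6, 7, 15], right=[]
  root=3; inorder splits into left=[], right=[6, 7, 15]
  root=15; inorder splits into left=[6, 7], right=[]
  root=6; inorder splits into left=[], right=[7]
  root=7; inorder splits into left=[], right=[]
Reconstructed level-order: [21, 19, 22, 3, 15, 6, 7]


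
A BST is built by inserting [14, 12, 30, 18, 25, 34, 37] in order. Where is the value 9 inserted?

Starting tree (level order): [14, 12, 30, None, None, 18, 34, None, 25, None, 37]
Insertion path: 14 -> 12
Result: insert 9 as left child of 12
Final tree (level order): [14, 12, 30, 9, None, 18, 34, None, None, None, 25, None, 37]


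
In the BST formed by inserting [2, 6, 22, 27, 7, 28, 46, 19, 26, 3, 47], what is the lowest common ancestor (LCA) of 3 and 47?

Tree insertion order: [2, 6, 22, 27, 7, 28, 46, 19, 26, 3, 47]
Tree (level-order array): [2, None, 6, 3, 22, None, None, 7, 27, None, 19, 26, 28, None, None, None, None, None, 46, None, 47]
In a BST, the LCA of p=3, q=47 is the first node v on the
root-to-leaf path with p <= v <= q (go left if both < v, right if both > v).
Walk from root:
  at 2: both 3 and 47 > 2, go right
  at 6: 3 <= 6 <= 47, this is the LCA
LCA = 6


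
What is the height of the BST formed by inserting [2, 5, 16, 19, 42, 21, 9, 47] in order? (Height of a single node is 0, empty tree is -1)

Insertion order: [2, 5, 16, 19, 42, 21, 9, 47]
Tree (level-order array): [2, None, 5, None, 16, 9, 19, None, None, None, 42, 21, 47]
Compute height bottom-up (empty subtree = -1):
  height(9) = 1 + max(-1, -1) = 0
  height(21) = 1 + max(-1, -1) = 0
  height(47) = 1 + max(-1, -1) = 0
  height(42) = 1 + max(0, 0) = 1
  height(19) = 1 + max(-1, 1) = 2
  height(16) = 1 + max(0, 2) = 3
  height(5) = 1 + max(-1, 3) = 4
  height(2) = 1 + max(-1, 4) = 5
Height = 5


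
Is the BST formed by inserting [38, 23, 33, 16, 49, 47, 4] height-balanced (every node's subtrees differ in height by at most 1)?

Tree (level-order array): [38, 23, 49, 16, 33, 47, None, 4]
Definition: a tree is height-balanced if, at every node, |h(left) - h(right)| <= 1 (empty subtree has height -1).
Bottom-up per-node check:
  node 4: h_left=-1, h_right=-1, diff=0 [OK], height=0
  node 16: h_left=0, h_right=-1, diff=1 [OK], height=1
  node 33: h_left=-1, h_right=-1, diff=0 [OK], height=0
  node 23: h_left=1, h_right=0, diff=1 [OK], height=2
  node 47: h_left=-1, h_right=-1, diff=0 [OK], height=0
  node 49: h_left=0, h_right=-1, diff=1 [OK], height=1
  node 38: h_left=2, h_right=1, diff=1 [OK], height=3
All nodes satisfy the balance condition.
Result: Balanced


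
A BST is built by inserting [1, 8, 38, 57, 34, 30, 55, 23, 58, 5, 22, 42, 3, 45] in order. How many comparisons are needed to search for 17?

Search path for 17: 1 -> 8 -> 38 -> 34 -> 30 -> 23 -> 22
Found: False
Comparisons: 7


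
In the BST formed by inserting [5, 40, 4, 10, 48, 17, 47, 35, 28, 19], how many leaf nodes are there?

Tree built from: [5, 40, 4, 10, 48, 17, 47, 35, 28, 19]
Tree (level-order array): [5, 4, 40, None, None, 10, 48, None, 17, 47, None, None, 35, None, None, 28, None, 19]
Rule: A leaf has 0 children.
Per-node child counts:
  node 5: 2 child(ren)
  node 4: 0 child(ren)
  node 40: 2 child(ren)
  node 10: 1 child(ren)
  node 17: 1 child(ren)
  node 35: 1 child(ren)
  node 28: 1 child(ren)
  node 19: 0 child(ren)
  node 48: 1 child(ren)
  node 47: 0 child(ren)
Matching nodes: [4, 19, 47]
Count of leaf nodes: 3


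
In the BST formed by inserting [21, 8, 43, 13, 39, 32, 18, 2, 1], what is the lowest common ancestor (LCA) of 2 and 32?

Tree insertion order: [21, 8, 43, 13, 39, 32, 18, 2, 1]
Tree (level-order array): [21, 8, 43, 2, 13, 39, None, 1, None, None, 18, 32]
In a BST, the LCA of p=2, q=32 is the first node v on the
root-to-leaf path with p <= v <= q (go left if both < v, right if both > v).
Walk from root:
  at 21: 2 <= 21 <= 32, this is the LCA
LCA = 21


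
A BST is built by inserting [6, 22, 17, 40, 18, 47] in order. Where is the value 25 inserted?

Starting tree (level order): [6, None, 22, 17, 40, None, 18, None, 47]
Insertion path: 6 -> 22 -> 40
Result: insert 25 as left child of 40
Final tree (level order): [6, None, 22, 17, 40, None, 18, 25, 47]


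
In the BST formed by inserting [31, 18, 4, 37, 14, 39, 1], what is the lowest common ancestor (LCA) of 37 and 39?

Tree insertion order: [31, 18, 4, 37, 14, 39, 1]
Tree (level-order array): [31, 18, 37, 4, None, None, 39, 1, 14]
In a BST, the LCA of p=37, q=39 is the first node v on the
root-to-leaf path with p <= v <= q (go left if both < v, right if both > v).
Walk from root:
  at 31: both 37 and 39 > 31, go right
  at 37: 37 <= 37 <= 39, this is the LCA
LCA = 37


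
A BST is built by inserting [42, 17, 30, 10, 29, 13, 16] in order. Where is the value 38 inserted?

Starting tree (level order): [42, 17, None, 10, 30, None, 13, 29, None, None, 16]
Insertion path: 42 -> 17 -> 30
Result: insert 38 as right child of 30
Final tree (level order): [42, 17, None, 10, 30, None, 13, 29, 38, None, 16]


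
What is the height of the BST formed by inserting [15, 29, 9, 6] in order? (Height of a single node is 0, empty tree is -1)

Insertion order: [15, 29, 9, 6]
Tree (level-order array): [15, 9, 29, 6]
Compute height bottom-up (empty subtree = -1):
  height(6) = 1 + max(-1, -1) = 0
  height(9) = 1 + max(0, -1) = 1
  height(29) = 1 + max(-1, -1) = 0
  height(15) = 1 + max(1, 0) = 2
Height = 2


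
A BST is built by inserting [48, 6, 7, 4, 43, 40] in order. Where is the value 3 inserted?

Starting tree (level order): [48, 6, None, 4, 7, None, None, None, 43, 40]
Insertion path: 48 -> 6 -> 4
Result: insert 3 as left child of 4
Final tree (level order): [48, 6, None, 4, 7, 3, None, None, 43, None, None, 40]


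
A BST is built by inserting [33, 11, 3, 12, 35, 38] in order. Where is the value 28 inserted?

Starting tree (level order): [33, 11, 35, 3, 12, None, 38]
Insertion path: 33 -> 11 -> 12
Result: insert 28 as right child of 12
Final tree (level order): [33, 11, 35, 3, 12, None, 38, None, None, None, 28]
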